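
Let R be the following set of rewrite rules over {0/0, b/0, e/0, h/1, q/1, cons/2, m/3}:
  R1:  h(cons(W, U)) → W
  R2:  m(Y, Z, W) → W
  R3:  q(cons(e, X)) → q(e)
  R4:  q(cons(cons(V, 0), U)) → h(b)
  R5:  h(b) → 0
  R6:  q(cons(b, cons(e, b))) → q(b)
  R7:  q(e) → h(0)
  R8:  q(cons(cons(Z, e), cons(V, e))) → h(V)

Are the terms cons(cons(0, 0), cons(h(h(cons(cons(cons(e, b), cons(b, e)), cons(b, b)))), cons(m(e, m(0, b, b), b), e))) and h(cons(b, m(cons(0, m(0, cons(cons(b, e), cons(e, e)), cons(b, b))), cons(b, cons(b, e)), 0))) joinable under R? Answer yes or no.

no — NF(t₁) = cons(cons(0, 0), cons(cons(e, b), cons(b, e))), NF(t₂) = b

Reduce t₁ = cons(cons(0, 0), cons(h(h(cons(cons(cons(e, b), cons(b, e)), cons(b, b)))), cons(m(e, m(0, b, b), b), e))):
1. cons(cons(0, 0), cons(h(h(cons(cons(cons(e, b), cons(b, e)), cons(b, b)))), cons(m(e, m(0, b, b), b), e)))  →  cons(cons(0, 0), cons(h(cons(cons(e, b), cons(b, e))), cons(m(e, m(0, b, b), b), e)))   [R1 at 2.1.1]
2. cons(cons(0, 0), cons(h(cons(cons(e, b), cons(b, e))), cons(m(e, m(0, b, b), b), e)))  →  cons(cons(0, 0), cons(cons(e, b), cons(m(e, m(0, b, b), b), e)))   [R1 at 2.1]
3. cons(cons(0, 0), cons(cons(e, b), cons(m(e, m(0, b, b), b), e)))  →  cons(cons(0, 0), cons(cons(e, b), cons(b, e)))   [R2 at 2.2.1]

Reduce t₂ = h(cons(b, m(cons(0, m(0, cons(cons(b, e), cons(e, e)), cons(b, b))), cons(b, cons(b, e)), 0))):
1. h(cons(b, m(cons(0, m(0, cons(cons(b, e), cons(e, e)), cons(b, b))), cons(b, cons(b, e)), 0)))  →  b   [R1 at ε]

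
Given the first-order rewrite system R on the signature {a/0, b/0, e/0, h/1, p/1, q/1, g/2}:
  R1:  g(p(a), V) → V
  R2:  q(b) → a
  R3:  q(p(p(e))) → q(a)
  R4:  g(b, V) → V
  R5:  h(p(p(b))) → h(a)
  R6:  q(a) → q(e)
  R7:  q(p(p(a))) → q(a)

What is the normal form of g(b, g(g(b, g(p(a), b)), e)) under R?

e

1. g(b, g(g(b, g(p(a), b)), e))  →  g(g(b, g(p(a), b)), e)   [R4 at ε]
2. g(g(b, g(p(a), b)), e)  →  g(g(p(a), b), e)   [R4 at 1]
3. g(g(p(a), b), e)  →  g(b, e)   [R1 at 1]
4. g(b, e)  →  e   [R4 at ε]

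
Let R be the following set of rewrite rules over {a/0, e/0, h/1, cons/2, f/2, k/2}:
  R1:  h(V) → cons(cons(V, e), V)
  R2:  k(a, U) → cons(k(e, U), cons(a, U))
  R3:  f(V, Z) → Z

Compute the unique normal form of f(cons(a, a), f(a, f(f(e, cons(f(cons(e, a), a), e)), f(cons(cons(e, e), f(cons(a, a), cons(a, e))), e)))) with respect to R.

1. f(cons(a, a), f(a, f(f(e, cons(f(cons(e, a), a), e)), f(cons(cons(e, e), f(cons(a, a), cons(a, e))), e))))  →  f(a, f(f(e, cons(f(cons(e, a), a), e)), f(cons(cons(e, e), f(cons(a, a), cons(a, e))), e)))   [R3 at ε]
2. f(a, f(f(e, cons(f(cons(e, a), a), e)), f(cons(cons(e, e), f(cons(a, a), cons(a, e))), e)))  →  f(f(e, cons(f(cons(e, a), a), e)), f(cons(cons(e, e), f(cons(a, a), cons(a, e))), e))   [R3 at ε]
3. f(f(e, cons(f(cons(e, a), a), e)), f(cons(cons(e, e), f(cons(a, a), cons(a, e))), e))  →  f(cons(cons(e, e), f(cons(a, a), cons(a, e))), e)   [R3 at ε]
4. f(cons(cons(e, e), f(cons(a, a), cons(a, e))), e)  →  e   [R3 at ε]

e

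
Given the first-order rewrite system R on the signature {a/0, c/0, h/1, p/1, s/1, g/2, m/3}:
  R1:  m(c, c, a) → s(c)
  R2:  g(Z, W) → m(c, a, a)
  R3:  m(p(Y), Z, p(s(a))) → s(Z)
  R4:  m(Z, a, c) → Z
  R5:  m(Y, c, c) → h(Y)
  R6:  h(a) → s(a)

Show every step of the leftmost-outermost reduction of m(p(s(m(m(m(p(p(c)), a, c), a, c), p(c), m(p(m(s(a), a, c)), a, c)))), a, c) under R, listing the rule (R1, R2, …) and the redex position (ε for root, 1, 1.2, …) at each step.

1. m(p(s(m(m(m(p(p(c)), a, c), a, c), p(c), m(p(m(s(a), a, c)), a, c)))), a, c)  →  p(s(m(m(m(p(p(c)), a, c), a, c), p(c), m(p(m(s(a), a, c)), a, c))))   [R4 at ε]
2. p(s(m(m(m(p(p(c)), a, c), a, c), p(c), m(p(m(s(a), a, c)), a, c))))  →  p(s(m(m(p(p(c)), a, c), p(c), m(p(m(s(a), a, c)), a, c))))   [R4 at 1.1.1]
3. p(s(m(m(p(p(c)), a, c), p(c), m(p(m(s(a), a, c)), a, c))))  →  p(s(m(p(p(c)), p(c), m(p(m(s(a), a, c)), a, c))))   [R4 at 1.1.1]
4. p(s(m(p(p(c)), p(c), m(p(m(s(a), a, c)), a, c))))  →  p(s(m(p(p(c)), p(c), p(m(s(a), a, c)))))   [R4 at 1.1.3]
5. p(s(m(p(p(c)), p(c), p(m(s(a), a, c)))))  →  p(s(m(p(p(c)), p(c), p(s(a)))))   [R4 at 1.1.3.1]
6. p(s(m(p(p(c)), p(c), p(s(a)))))  →  p(s(s(p(c))))   [R3 at 1.1]

p(s(s(p(c))))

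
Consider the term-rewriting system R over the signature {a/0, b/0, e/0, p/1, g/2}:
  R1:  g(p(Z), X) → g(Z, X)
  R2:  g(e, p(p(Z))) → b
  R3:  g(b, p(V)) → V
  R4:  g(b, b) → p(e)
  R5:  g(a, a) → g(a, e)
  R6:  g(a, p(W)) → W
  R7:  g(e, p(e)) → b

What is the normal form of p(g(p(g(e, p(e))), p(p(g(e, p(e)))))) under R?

1. p(g(p(g(e, p(e))), p(p(g(e, p(e))))))  →  p(g(g(e, p(e)), p(p(g(e, p(e))))))   [R1 at 1]
2. p(g(g(e, p(e)), p(p(g(e, p(e))))))  →  p(g(b, p(p(g(e, p(e))))))   [R7 at 1.1]
3. p(g(b, p(p(g(e, p(e))))))  →  p(p(g(e, p(e))))   [R3 at 1]
4. p(p(g(e, p(e))))  →  p(p(b))   [R7 at 1.1]

p(p(b))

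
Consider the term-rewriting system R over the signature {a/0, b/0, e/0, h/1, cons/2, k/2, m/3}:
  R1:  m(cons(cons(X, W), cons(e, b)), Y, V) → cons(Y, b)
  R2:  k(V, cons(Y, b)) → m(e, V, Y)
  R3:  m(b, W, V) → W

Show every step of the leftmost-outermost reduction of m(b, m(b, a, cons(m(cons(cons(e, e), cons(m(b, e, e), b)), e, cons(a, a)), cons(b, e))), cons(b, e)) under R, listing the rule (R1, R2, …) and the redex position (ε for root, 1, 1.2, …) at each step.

1. m(b, m(b, a, cons(m(cons(cons(e, e), cons(m(b, e, e), b)), e, cons(a, a)), cons(b, e))), cons(b, e))  →  m(b, a, cons(m(cons(cons(e, e), cons(m(b, e, e), b)), e, cons(a, a)), cons(b, e)))   [R3 at ε]
2. m(b, a, cons(m(cons(cons(e, e), cons(m(b, e, e), b)), e, cons(a, a)), cons(b, e)))  →  a   [R3 at ε]

a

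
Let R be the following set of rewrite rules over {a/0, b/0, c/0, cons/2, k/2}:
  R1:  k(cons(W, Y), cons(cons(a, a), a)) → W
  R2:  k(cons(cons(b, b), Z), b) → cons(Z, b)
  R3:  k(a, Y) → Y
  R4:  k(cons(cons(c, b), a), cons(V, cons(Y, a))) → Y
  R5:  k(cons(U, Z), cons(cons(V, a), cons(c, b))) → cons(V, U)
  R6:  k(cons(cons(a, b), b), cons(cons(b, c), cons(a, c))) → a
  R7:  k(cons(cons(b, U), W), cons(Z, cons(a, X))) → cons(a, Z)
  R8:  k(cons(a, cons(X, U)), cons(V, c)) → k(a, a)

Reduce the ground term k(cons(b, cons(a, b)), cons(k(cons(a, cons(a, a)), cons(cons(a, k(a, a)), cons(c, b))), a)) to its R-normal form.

b

1. k(cons(b, cons(a, b)), cons(k(cons(a, cons(a, a)), cons(cons(a, k(a, a)), cons(c, b))), a))  →  k(cons(b, cons(a, b)), cons(k(cons(a, cons(a, a)), cons(cons(a, a), cons(c, b))), a))   [R3 at 2.1.2.1.2]
2. k(cons(b, cons(a, b)), cons(k(cons(a, cons(a, a)), cons(cons(a, a), cons(c, b))), a))  →  k(cons(b, cons(a, b)), cons(cons(a, a), a))   [R5 at 2.1]
3. k(cons(b, cons(a, b)), cons(cons(a, a), a))  →  b   [R1 at ε]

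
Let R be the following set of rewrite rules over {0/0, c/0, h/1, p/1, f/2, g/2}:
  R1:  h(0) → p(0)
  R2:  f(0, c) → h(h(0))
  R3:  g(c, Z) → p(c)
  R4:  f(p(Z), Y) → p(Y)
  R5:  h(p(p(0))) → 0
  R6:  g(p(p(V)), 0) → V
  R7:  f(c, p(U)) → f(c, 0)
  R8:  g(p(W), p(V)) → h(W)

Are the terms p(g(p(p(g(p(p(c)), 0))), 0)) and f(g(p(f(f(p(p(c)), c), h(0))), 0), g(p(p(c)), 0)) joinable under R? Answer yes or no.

yes — NF(t₁) = p(c), NF(t₂) = p(c)

Reduce t₁ = p(g(p(p(g(p(p(c)), 0))), 0)):
1. p(g(p(p(g(p(p(c)), 0))), 0))  →  p(g(p(p(c)), 0))   [R6 at 1]
2. p(g(p(p(c)), 0))  →  p(c)   [R6 at 1]

Reduce t₂ = f(g(p(f(f(p(p(c)), c), h(0))), 0), g(p(p(c)), 0)):
1. f(g(p(f(f(p(p(c)), c), h(0))), 0), g(p(p(c)), 0))  →  f(g(p(f(p(c), h(0))), 0), g(p(p(c)), 0))   [R4 at 1.1.1.1]
2. f(g(p(f(p(c), h(0))), 0), g(p(p(c)), 0))  →  f(g(p(p(h(0))), 0), g(p(p(c)), 0))   [R4 at 1.1.1]
3. f(g(p(p(h(0))), 0), g(p(p(c)), 0))  →  f(h(0), g(p(p(c)), 0))   [R6 at 1]
4. f(h(0), g(p(p(c)), 0))  →  f(p(0), g(p(p(c)), 0))   [R1 at 1]
5. f(p(0), g(p(p(c)), 0))  →  p(g(p(p(c)), 0))   [R4 at ε]
6. p(g(p(p(c)), 0))  →  p(c)   [R6 at 1]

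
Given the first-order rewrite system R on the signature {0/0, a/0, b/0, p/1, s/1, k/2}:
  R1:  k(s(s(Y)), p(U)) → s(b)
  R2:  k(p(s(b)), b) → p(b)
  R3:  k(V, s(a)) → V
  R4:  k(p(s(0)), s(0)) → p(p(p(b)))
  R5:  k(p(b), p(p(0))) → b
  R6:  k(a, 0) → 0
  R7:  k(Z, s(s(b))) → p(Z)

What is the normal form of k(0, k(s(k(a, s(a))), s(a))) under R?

0

1. k(0, k(s(k(a, s(a))), s(a)))  →  k(0, s(k(a, s(a))))   [R3 at 2]
2. k(0, s(k(a, s(a))))  →  k(0, s(a))   [R3 at 2.1]
3. k(0, s(a))  →  0   [R3 at ε]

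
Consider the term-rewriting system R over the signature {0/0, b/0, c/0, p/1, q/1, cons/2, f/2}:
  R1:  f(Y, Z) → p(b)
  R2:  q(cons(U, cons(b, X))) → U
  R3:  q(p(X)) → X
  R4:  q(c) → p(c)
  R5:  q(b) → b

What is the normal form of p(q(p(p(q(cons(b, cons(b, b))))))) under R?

p(p(b))

1. p(q(p(p(q(cons(b, cons(b, b)))))))  →  p(p(q(cons(b, cons(b, b)))))   [R3 at 1]
2. p(p(q(cons(b, cons(b, b)))))  →  p(p(b))   [R2 at 1.1]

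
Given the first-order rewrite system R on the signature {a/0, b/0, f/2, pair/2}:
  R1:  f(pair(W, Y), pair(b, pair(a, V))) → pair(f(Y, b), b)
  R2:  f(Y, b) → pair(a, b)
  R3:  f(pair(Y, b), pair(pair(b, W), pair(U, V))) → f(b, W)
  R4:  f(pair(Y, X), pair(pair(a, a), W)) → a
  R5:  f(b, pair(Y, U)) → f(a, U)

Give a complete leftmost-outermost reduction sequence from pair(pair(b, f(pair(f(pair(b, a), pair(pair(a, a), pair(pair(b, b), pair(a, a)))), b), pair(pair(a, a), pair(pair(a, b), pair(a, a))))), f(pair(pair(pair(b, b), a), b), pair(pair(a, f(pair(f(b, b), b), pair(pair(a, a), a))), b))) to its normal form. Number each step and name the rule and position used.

pair(pair(b, a), a)

1. pair(pair(b, f(pair(f(pair(b, a), pair(pair(a, a), pair(pair(b, b), pair(a, a)))), b), pair(pair(a, a), pair(pair(a, b), pair(a, a))))), f(pair(pair(pair(b, b), a), b), pair(pair(a, f(pair(f(b, b), b), pair(pair(a, a), a))), b)))  →  pair(pair(b, a), f(pair(pair(pair(b, b), a), b), pair(pair(a, f(pair(f(b, b), b), pair(pair(a, a), a))), b)))   [R4 at 1.2]
2. pair(pair(b, a), f(pair(pair(pair(b, b), a), b), pair(pair(a, f(pair(f(b, b), b), pair(pair(a, a), a))), b)))  →  pair(pair(b, a), f(pair(pair(pair(b, b), a), b), pair(pair(a, a), b)))   [R4 at 2.2.1.2]
3. pair(pair(b, a), f(pair(pair(pair(b, b), a), b), pair(pair(a, a), b)))  →  pair(pair(b, a), a)   [R4 at 2]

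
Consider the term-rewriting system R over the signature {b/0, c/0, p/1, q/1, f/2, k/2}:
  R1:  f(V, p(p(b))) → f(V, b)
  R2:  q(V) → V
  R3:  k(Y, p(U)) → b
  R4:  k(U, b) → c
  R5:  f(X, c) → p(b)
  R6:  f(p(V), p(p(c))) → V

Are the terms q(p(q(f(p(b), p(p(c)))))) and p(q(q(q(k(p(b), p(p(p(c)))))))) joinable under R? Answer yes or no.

yes — NF(t₁) = p(b), NF(t₂) = p(b)

Reduce t₁ = q(p(q(f(p(b), p(p(c)))))):
1. q(p(q(f(p(b), p(p(c))))))  →  p(q(f(p(b), p(p(c)))))   [R2 at ε]
2. p(q(f(p(b), p(p(c)))))  →  p(f(p(b), p(p(c))))   [R2 at 1]
3. p(f(p(b), p(p(c))))  →  p(b)   [R6 at 1]

Reduce t₂ = p(q(q(q(k(p(b), p(p(p(c)))))))):
1. p(q(q(q(k(p(b), p(p(p(c))))))))  →  p(q(q(k(p(b), p(p(p(c)))))))   [R2 at 1]
2. p(q(q(k(p(b), p(p(p(c)))))))  →  p(q(k(p(b), p(p(p(c))))))   [R2 at 1]
3. p(q(k(p(b), p(p(p(c))))))  →  p(k(p(b), p(p(p(c)))))   [R2 at 1]
4. p(k(p(b), p(p(p(c)))))  →  p(b)   [R3 at 1]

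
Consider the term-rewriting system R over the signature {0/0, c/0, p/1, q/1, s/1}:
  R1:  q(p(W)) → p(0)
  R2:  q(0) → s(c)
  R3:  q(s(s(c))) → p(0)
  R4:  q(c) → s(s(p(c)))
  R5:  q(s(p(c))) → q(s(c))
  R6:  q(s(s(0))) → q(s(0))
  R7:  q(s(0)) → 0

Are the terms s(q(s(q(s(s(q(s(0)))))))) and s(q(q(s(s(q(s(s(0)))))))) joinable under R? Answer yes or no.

Reduce t₁ = s(q(s(q(s(s(q(s(0)))))))):
1. s(q(s(q(s(s(q(s(0))))))))  →  s(q(s(q(s(s(0))))))   [R7 at 1.1.1.1.1.1]
2. s(q(s(q(s(s(0))))))  →  s(q(s(q(s(0)))))   [R6 at 1.1.1]
3. s(q(s(q(s(0)))))  →  s(q(s(0)))   [R7 at 1.1.1]
4. s(q(s(0)))  →  s(0)   [R7 at 1]

Reduce t₂ = s(q(q(s(s(q(s(s(0)))))))):
1. s(q(q(s(s(q(s(s(0))))))))  →  s(q(q(s(s(q(s(0)))))))   [R6 at 1.1.1.1.1]
2. s(q(q(s(s(q(s(0)))))))  →  s(q(q(s(s(0)))))   [R7 at 1.1.1.1.1]
3. s(q(q(s(s(0)))))  →  s(q(q(s(0))))   [R6 at 1.1]
4. s(q(q(s(0))))  →  s(q(0))   [R7 at 1.1]
5. s(q(0))  →  s(s(c))   [R2 at 1]

no — NF(t₁) = s(0), NF(t₂) = s(s(c))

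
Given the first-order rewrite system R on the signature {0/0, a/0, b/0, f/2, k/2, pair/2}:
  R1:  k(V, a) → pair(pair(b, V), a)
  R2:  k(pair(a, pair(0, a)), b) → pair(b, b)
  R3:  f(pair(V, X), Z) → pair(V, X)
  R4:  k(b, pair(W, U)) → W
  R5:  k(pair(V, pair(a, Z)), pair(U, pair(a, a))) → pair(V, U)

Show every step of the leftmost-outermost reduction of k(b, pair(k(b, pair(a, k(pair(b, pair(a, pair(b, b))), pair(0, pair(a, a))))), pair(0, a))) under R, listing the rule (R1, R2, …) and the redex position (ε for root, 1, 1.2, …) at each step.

1. k(b, pair(k(b, pair(a, k(pair(b, pair(a, pair(b, b))), pair(0, pair(a, a))))), pair(0, a)))  →  k(b, pair(a, k(pair(b, pair(a, pair(b, b))), pair(0, pair(a, a)))))   [R4 at ε]
2. k(b, pair(a, k(pair(b, pair(a, pair(b, b))), pair(0, pair(a, a)))))  →  a   [R4 at ε]

a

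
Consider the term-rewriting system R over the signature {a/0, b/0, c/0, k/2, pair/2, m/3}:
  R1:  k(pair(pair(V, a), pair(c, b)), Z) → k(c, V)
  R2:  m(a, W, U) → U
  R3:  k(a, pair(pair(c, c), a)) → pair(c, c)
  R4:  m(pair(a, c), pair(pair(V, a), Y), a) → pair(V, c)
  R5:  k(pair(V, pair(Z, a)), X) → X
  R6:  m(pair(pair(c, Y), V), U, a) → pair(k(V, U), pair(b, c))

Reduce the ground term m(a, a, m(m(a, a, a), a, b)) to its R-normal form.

b

1. m(a, a, m(m(a, a, a), a, b))  →  m(m(a, a, a), a, b)   [R2 at ε]
2. m(m(a, a, a), a, b)  →  m(a, a, b)   [R2 at 1]
3. m(a, a, b)  →  b   [R2 at ε]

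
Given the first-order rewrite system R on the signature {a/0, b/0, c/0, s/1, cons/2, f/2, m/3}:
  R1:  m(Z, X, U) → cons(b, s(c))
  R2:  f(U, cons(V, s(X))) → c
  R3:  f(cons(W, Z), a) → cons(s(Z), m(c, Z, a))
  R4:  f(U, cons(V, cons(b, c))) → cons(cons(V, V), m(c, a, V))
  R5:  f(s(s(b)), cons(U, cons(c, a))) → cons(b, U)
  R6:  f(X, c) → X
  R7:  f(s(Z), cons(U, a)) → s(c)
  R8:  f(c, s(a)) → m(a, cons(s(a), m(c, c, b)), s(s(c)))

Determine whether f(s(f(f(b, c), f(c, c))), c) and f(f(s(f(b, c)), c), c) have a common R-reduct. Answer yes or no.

Reduce t₁ = f(s(f(f(b, c), f(c, c))), c):
1. f(s(f(f(b, c), f(c, c))), c)  →  s(f(f(b, c), f(c, c)))   [R6 at ε]
2. s(f(f(b, c), f(c, c)))  →  s(f(b, f(c, c)))   [R6 at 1.1]
3. s(f(b, f(c, c)))  →  s(f(b, c))   [R6 at 1.2]
4. s(f(b, c))  →  s(b)   [R6 at 1]

Reduce t₂ = f(f(s(f(b, c)), c), c):
1. f(f(s(f(b, c)), c), c)  →  f(s(f(b, c)), c)   [R6 at ε]
2. f(s(f(b, c)), c)  →  s(f(b, c))   [R6 at ε]
3. s(f(b, c))  →  s(b)   [R6 at 1]

yes — NF(t₁) = s(b), NF(t₂) = s(b)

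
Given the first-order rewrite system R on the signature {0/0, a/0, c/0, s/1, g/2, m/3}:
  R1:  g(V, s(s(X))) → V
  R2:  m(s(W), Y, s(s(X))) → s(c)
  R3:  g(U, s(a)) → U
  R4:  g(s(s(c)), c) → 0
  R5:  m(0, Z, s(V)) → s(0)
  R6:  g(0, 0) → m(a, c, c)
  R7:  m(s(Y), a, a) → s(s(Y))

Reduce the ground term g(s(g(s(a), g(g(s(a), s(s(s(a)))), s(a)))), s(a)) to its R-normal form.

s(s(a))

1. g(s(g(s(a), g(g(s(a), s(s(s(a)))), s(a)))), s(a))  →  s(g(s(a), g(g(s(a), s(s(s(a)))), s(a))))   [R3 at ε]
2. s(g(s(a), g(g(s(a), s(s(s(a)))), s(a))))  →  s(g(s(a), g(s(a), s(s(s(a))))))   [R3 at 1.2]
3. s(g(s(a), g(s(a), s(s(s(a))))))  →  s(g(s(a), s(a)))   [R1 at 1.2]
4. s(g(s(a), s(a)))  →  s(s(a))   [R3 at 1]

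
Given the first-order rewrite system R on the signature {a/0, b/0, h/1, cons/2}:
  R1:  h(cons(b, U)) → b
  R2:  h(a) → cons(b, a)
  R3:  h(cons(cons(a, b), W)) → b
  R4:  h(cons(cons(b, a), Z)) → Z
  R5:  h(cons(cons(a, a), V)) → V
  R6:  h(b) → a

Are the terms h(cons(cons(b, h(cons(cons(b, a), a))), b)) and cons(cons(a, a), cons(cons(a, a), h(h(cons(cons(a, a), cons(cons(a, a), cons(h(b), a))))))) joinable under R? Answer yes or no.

no — NF(t₁) = b, NF(t₂) = cons(cons(a, a), cons(cons(a, a), cons(a, a)))

Reduce t₁ = h(cons(cons(b, h(cons(cons(b, a), a))), b)):
1. h(cons(cons(b, h(cons(cons(b, a), a))), b))  →  h(cons(cons(b, a), b))   [R4 at 1.1.2]
2. h(cons(cons(b, a), b))  →  b   [R4 at ε]

Reduce t₂ = cons(cons(a, a), cons(cons(a, a), h(h(cons(cons(a, a), cons(cons(a, a), cons(h(b), a))))))):
1. cons(cons(a, a), cons(cons(a, a), h(h(cons(cons(a, a), cons(cons(a, a), cons(h(b), a)))))))  →  cons(cons(a, a), cons(cons(a, a), h(cons(cons(a, a), cons(h(b), a)))))   [R5 at 2.2.1]
2. cons(cons(a, a), cons(cons(a, a), h(cons(cons(a, a), cons(h(b), a)))))  →  cons(cons(a, a), cons(cons(a, a), cons(h(b), a)))   [R5 at 2.2]
3. cons(cons(a, a), cons(cons(a, a), cons(h(b), a)))  →  cons(cons(a, a), cons(cons(a, a), cons(a, a)))   [R6 at 2.2.1]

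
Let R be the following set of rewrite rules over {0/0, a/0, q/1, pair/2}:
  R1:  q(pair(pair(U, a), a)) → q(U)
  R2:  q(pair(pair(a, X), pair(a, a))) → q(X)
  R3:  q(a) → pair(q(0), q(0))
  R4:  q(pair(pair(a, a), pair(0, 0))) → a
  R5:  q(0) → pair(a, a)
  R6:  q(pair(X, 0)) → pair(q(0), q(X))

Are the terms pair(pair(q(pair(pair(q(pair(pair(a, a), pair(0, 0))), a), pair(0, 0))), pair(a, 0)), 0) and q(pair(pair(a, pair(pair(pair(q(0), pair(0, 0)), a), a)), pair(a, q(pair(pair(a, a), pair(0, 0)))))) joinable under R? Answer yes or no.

no — NF(t₁) = pair(pair(a, pair(a, 0)), 0), NF(t₂) = a

Reduce t₁ = pair(pair(q(pair(pair(q(pair(pair(a, a), pair(0, 0))), a), pair(0, 0))), pair(a, 0)), 0):
1. pair(pair(q(pair(pair(q(pair(pair(a, a), pair(0, 0))), a), pair(0, 0))), pair(a, 0)), 0)  →  pair(pair(q(pair(pair(a, a), pair(0, 0))), pair(a, 0)), 0)   [R4 at 1.1.1.1.1]
2. pair(pair(q(pair(pair(a, a), pair(0, 0))), pair(a, 0)), 0)  →  pair(pair(a, pair(a, 0)), 0)   [R4 at 1.1]

Reduce t₂ = q(pair(pair(a, pair(pair(pair(q(0), pair(0, 0)), a), a)), pair(a, q(pair(pair(a, a), pair(0, 0)))))):
1. q(pair(pair(a, pair(pair(pair(q(0), pair(0, 0)), a), a)), pair(a, q(pair(pair(a, a), pair(0, 0))))))  →  q(pair(pair(a, pair(pair(pair(pair(a, a), pair(0, 0)), a), a)), pair(a, q(pair(pair(a, a), pair(0, 0))))))   [R5 at 1.1.2.1.1.1]
2. q(pair(pair(a, pair(pair(pair(pair(a, a), pair(0, 0)), a), a)), pair(a, q(pair(pair(a, a), pair(0, 0))))))  →  q(pair(pair(a, pair(pair(pair(pair(a, a), pair(0, 0)), a), a)), pair(a, a)))   [R4 at 1.2.2]
3. q(pair(pair(a, pair(pair(pair(pair(a, a), pair(0, 0)), a), a)), pair(a, a)))  →  q(pair(pair(pair(pair(a, a), pair(0, 0)), a), a))   [R2 at ε]
4. q(pair(pair(pair(pair(a, a), pair(0, 0)), a), a))  →  q(pair(pair(a, a), pair(0, 0)))   [R1 at ε]
5. q(pair(pair(a, a), pair(0, 0)))  →  a   [R4 at ε]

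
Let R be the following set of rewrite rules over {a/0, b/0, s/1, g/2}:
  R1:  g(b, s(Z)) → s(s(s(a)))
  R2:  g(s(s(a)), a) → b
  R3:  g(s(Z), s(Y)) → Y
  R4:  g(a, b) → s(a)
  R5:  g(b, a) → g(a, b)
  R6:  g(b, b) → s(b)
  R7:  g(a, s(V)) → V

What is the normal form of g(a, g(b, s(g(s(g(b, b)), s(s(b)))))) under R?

s(s(a))

1. g(a, g(b, s(g(s(g(b, b)), s(s(b))))))  →  g(a, s(s(s(a))))   [R1 at 2]
2. g(a, s(s(s(a))))  →  s(s(a))   [R7 at ε]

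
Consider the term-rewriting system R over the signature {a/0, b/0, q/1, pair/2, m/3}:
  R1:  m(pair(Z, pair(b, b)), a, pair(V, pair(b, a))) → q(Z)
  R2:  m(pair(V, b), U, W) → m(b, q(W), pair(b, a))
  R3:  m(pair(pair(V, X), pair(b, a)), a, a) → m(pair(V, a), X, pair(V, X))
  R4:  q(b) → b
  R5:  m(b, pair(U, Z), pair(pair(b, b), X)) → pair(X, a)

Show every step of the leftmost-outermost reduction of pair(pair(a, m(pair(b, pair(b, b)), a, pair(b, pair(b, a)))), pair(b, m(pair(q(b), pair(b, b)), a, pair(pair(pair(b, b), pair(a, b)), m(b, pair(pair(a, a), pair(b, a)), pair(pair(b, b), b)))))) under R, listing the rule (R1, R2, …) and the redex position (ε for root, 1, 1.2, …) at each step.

1. pair(pair(a, m(pair(b, pair(b, b)), a, pair(b, pair(b, a)))), pair(b, m(pair(q(b), pair(b, b)), a, pair(pair(pair(b, b), pair(a, b)), m(b, pair(pair(a, a), pair(b, a)), pair(pair(b, b), b))))))  →  pair(pair(a, q(b)), pair(b, m(pair(q(b), pair(b, b)), a, pair(pair(pair(b, b), pair(a, b)), m(b, pair(pair(a, a), pair(b, a)), pair(pair(b, b), b))))))   [R1 at 1.2]
2. pair(pair(a, q(b)), pair(b, m(pair(q(b), pair(b, b)), a, pair(pair(pair(b, b), pair(a, b)), m(b, pair(pair(a, a), pair(b, a)), pair(pair(b, b), b))))))  →  pair(pair(a, b), pair(b, m(pair(q(b), pair(b, b)), a, pair(pair(pair(b, b), pair(a, b)), m(b, pair(pair(a, a), pair(b, a)), pair(pair(b, b), b))))))   [R4 at 1.2]
3. pair(pair(a, b), pair(b, m(pair(q(b), pair(b, b)), a, pair(pair(pair(b, b), pair(a, b)), m(b, pair(pair(a, a), pair(b, a)), pair(pair(b, b), b))))))  →  pair(pair(a, b), pair(b, m(pair(b, pair(b, b)), a, pair(pair(pair(b, b), pair(a, b)), m(b, pair(pair(a, a), pair(b, a)), pair(pair(b, b), b))))))   [R4 at 2.2.1.1]
4. pair(pair(a, b), pair(b, m(pair(b, pair(b, b)), a, pair(pair(pair(b, b), pair(a, b)), m(b, pair(pair(a, a), pair(b, a)), pair(pair(b, b), b))))))  →  pair(pair(a, b), pair(b, m(pair(b, pair(b, b)), a, pair(pair(pair(b, b), pair(a, b)), pair(b, a)))))   [R5 at 2.2.3.2]
5. pair(pair(a, b), pair(b, m(pair(b, pair(b, b)), a, pair(pair(pair(b, b), pair(a, b)), pair(b, a)))))  →  pair(pair(a, b), pair(b, q(b)))   [R1 at 2.2]
6. pair(pair(a, b), pair(b, q(b)))  →  pair(pair(a, b), pair(b, b))   [R4 at 2.2]

pair(pair(a, b), pair(b, b))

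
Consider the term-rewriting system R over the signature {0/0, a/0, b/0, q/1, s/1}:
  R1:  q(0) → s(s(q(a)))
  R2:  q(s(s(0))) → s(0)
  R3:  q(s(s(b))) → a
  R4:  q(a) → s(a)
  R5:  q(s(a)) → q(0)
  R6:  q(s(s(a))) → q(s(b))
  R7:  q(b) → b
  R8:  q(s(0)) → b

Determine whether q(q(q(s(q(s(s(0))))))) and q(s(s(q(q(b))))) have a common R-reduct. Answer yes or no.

no — NF(t₁) = b, NF(t₂) = a

Reduce t₁ = q(q(q(s(q(s(s(0))))))):
1. q(q(q(s(q(s(s(0)))))))  →  q(q(q(s(s(0)))))   [R2 at 1.1.1.1]
2. q(q(q(s(s(0)))))  →  q(q(s(0)))   [R2 at 1.1]
3. q(q(s(0)))  →  q(b)   [R8 at 1]
4. q(b)  →  b   [R7 at ε]

Reduce t₂ = q(s(s(q(q(b))))):
1. q(s(s(q(q(b)))))  →  q(s(s(q(b))))   [R7 at 1.1.1.1]
2. q(s(s(q(b))))  →  q(s(s(b)))   [R7 at 1.1.1]
3. q(s(s(b)))  →  a   [R3 at ε]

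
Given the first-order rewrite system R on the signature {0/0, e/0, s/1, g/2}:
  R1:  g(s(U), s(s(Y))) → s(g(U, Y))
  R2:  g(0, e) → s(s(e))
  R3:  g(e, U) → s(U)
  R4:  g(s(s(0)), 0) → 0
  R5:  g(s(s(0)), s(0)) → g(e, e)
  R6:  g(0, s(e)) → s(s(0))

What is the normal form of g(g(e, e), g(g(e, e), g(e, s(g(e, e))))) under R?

s(s(s(e)))

1. g(g(e, e), g(g(e, e), g(e, s(g(e, e)))))  →  g(s(e), g(g(e, e), g(e, s(g(e, e)))))   [R3 at 1]
2. g(s(e), g(g(e, e), g(e, s(g(e, e)))))  →  g(s(e), g(s(e), g(e, s(g(e, e)))))   [R3 at 2.1]
3. g(s(e), g(s(e), g(e, s(g(e, e)))))  →  g(s(e), g(s(e), s(s(g(e, e)))))   [R3 at 2.2]
4. g(s(e), g(s(e), s(s(g(e, e)))))  →  g(s(e), s(g(e, g(e, e))))   [R1 at 2]
5. g(s(e), s(g(e, g(e, e))))  →  g(s(e), s(s(g(e, e))))   [R3 at 2.1]
6. g(s(e), s(s(g(e, e))))  →  s(g(e, g(e, e)))   [R1 at ε]
7. s(g(e, g(e, e)))  →  s(s(g(e, e)))   [R3 at 1]
8. s(s(g(e, e)))  →  s(s(s(e)))   [R3 at 1.1]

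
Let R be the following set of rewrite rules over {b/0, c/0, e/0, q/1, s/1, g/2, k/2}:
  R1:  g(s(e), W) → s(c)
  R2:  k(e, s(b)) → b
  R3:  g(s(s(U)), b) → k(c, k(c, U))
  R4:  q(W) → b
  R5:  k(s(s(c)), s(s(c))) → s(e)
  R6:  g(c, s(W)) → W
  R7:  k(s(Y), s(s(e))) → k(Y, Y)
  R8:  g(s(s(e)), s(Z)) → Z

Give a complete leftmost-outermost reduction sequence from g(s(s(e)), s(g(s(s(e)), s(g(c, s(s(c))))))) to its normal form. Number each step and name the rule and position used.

s(c)

1. g(s(s(e)), s(g(s(s(e)), s(g(c, s(s(c)))))))  →  g(s(s(e)), s(g(c, s(s(c)))))   [R8 at ε]
2. g(s(s(e)), s(g(c, s(s(c)))))  →  g(c, s(s(c)))   [R8 at ε]
3. g(c, s(s(c)))  →  s(c)   [R6 at ε]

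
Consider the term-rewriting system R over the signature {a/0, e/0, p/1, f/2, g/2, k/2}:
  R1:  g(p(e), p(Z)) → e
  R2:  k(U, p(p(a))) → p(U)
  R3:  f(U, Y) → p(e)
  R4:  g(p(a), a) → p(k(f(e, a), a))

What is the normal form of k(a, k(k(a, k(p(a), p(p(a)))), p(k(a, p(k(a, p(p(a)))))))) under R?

1. k(a, k(k(a, k(p(a), p(p(a)))), p(k(a, p(k(a, p(p(a))))))))  →  k(a, k(k(a, p(p(a))), p(k(a, p(k(a, p(p(a))))))))   [R2 at 2.1.2]
2. k(a, k(k(a, p(p(a))), p(k(a, p(k(a, p(p(a))))))))  →  k(a, k(p(a), p(k(a, p(k(a, p(p(a))))))))   [R2 at 2.1]
3. k(a, k(p(a), p(k(a, p(k(a, p(p(a))))))))  →  k(a, k(p(a), p(k(a, p(p(a))))))   [R2 at 2.2.1.2.1]
4. k(a, k(p(a), p(k(a, p(p(a))))))  →  k(a, k(p(a), p(p(a))))   [R2 at 2.2.1]
5. k(a, k(p(a), p(p(a))))  →  k(a, p(p(a)))   [R2 at 2]
6. k(a, p(p(a)))  →  p(a)   [R2 at ε]

p(a)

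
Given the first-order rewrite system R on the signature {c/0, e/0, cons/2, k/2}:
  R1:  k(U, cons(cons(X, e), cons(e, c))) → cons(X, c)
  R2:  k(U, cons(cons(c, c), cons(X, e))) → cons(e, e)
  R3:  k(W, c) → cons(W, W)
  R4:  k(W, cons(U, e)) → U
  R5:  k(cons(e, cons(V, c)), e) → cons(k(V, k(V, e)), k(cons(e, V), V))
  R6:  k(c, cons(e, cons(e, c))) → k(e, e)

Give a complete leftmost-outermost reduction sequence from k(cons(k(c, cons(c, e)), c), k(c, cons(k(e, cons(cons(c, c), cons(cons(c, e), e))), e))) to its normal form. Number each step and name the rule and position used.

1. k(cons(k(c, cons(c, e)), c), k(c, cons(k(e, cons(cons(c, c), cons(cons(c, e), e))), e)))  →  k(cons(c, c), k(c, cons(k(e, cons(cons(c, c), cons(cons(c, e), e))), e)))   [R4 at 1.1]
2. k(cons(c, c), k(c, cons(k(e, cons(cons(c, c), cons(cons(c, e), e))), e)))  →  k(cons(c, c), k(e, cons(cons(c, c), cons(cons(c, e), e))))   [R4 at 2]
3. k(cons(c, c), k(e, cons(cons(c, c), cons(cons(c, e), e))))  →  k(cons(c, c), cons(e, e))   [R2 at 2]
4. k(cons(c, c), cons(e, e))  →  e   [R4 at ε]

e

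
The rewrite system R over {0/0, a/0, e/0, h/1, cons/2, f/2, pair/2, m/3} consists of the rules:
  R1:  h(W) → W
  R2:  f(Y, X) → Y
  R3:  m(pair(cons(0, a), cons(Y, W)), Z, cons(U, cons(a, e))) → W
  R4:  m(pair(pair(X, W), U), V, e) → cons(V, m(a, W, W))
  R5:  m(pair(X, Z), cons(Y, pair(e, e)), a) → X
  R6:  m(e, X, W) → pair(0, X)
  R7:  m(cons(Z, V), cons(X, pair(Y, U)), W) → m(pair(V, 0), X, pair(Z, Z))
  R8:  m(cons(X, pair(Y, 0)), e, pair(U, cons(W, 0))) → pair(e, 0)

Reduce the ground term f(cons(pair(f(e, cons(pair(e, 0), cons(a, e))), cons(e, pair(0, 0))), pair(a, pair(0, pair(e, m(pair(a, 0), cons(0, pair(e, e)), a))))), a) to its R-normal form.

1. f(cons(pair(f(e, cons(pair(e, 0), cons(a, e))), cons(e, pair(0, 0))), pair(a, pair(0, pair(e, m(pair(a, 0), cons(0, pair(e, e)), a))))), a)  →  cons(pair(f(e, cons(pair(e, 0), cons(a, e))), cons(e, pair(0, 0))), pair(a, pair(0, pair(e, m(pair(a, 0), cons(0, pair(e, e)), a)))))   [R2 at ε]
2. cons(pair(f(e, cons(pair(e, 0), cons(a, e))), cons(e, pair(0, 0))), pair(a, pair(0, pair(e, m(pair(a, 0), cons(0, pair(e, e)), a)))))  →  cons(pair(e, cons(e, pair(0, 0))), pair(a, pair(0, pair(e, m(pair(a, 0), cons(0, pair(e, e)), a)))))   [R2 at 1.1]
3. cons(pair(e, cons(e, pair(0, 0))), pair(a, pair(0, pair(e, m(pair(a, 0), cons(0, pair(e, e)), a)))))  →  cons(pair(e, cons(e, pair(0, 0))), pair(a, pair(0, pair(e, a))))   [R5 at 2.2.2.2]

cons(pair(e, cons(e, pair(0, 0))), pair(a, pair(0, pair(e, a))))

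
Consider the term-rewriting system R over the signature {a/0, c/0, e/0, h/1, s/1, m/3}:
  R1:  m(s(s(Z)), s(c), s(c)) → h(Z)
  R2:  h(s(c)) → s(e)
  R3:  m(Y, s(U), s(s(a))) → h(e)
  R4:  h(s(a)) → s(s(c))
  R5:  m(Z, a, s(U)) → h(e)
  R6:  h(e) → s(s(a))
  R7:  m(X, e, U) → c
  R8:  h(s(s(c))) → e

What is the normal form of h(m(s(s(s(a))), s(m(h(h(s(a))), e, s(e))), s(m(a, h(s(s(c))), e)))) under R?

e

1. h(m(s(s(s(a))), s(m(h(h(s(a))), e, s(e))), s(m(a, h(s(s(c))), e))))  →  h(m(s(s(s(a))), s(c), s(m(a, h(s(s(c))), e))))   [R7 at 1.2.1]
2. h(m(s(s(s(a))), s(c), s(m(a, h(s(s(c))), e))))  →  h(m(s(s(s(a))), s(c), s(m(a, e, e))))   [R8 at 1.3.1.2]
3. h(m(s(s(s(a))), s(c), s(m(a, e, e))))  →  h(m(s(s(s(a))), s(c), s(c)))   [R7 at 1.3.1]
4. h(m(s(s(s(a))), s(c), s(c)))  →  h(h(s(a)))   [R1 at 1]
5. h(h(s(a)))  →  h(s(s(c)))   [R4 at 1]
6. h(s(s(c)))  →  e   [R8 at ε]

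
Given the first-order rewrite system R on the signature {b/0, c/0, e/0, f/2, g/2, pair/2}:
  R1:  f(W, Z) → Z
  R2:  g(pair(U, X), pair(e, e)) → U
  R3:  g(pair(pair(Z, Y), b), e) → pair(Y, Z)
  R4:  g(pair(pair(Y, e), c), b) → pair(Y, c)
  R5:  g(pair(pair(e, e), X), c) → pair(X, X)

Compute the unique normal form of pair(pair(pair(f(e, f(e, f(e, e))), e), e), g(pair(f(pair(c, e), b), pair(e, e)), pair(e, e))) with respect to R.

1. pair(pair(pair(f(e, f(e, f(e, e))), e), e), g(pair(f(pair(c, e), b), pair(e, e)), pair(e, e)))  →  pair(pair(pair(f(e, f(e, e)), e), e), g(pair(f(pair(c, e), b), pair(e, e)), pair(e, e)))   [R1 at 1.1.1]
2. pair(pair(pair(f(e, f(e, e)), e), e), g(pair(f(pair(c, e), b), pair(e, e)), pair(e, e)))  →  pair(pair(pair(f(e, e), e), e), g(pair(f(pair(c, e), b), pair(e, e)), pair(e, e)))   [R1 at 1.1.1]
3. pair(pair(pair(f(e, e), e), e), g(pair(f(pair(c, e), b), pair(e, e)), pair(e, e)))  →  pair(pair(pair(e, e), e), g(pair(f(pair(c, e), b), pair(e, e)), pair(e, e)))   [R1 at 1.1.1]
4. pair(pair(pair(e, e), e), g(pair(f(pair(c, e), b), pair(e, e)), pair(e, e)))  →  pair(pair(pair(e, e), e), f(pair(c, e), b))   [R2 at 2]
5. pair(pair(pair(e, e), e), f(pair(c, e), b))  →  pair(pair(pair(e, e), e), b)   [R1 at 2]

pair(pair(pair(e, e), e), b)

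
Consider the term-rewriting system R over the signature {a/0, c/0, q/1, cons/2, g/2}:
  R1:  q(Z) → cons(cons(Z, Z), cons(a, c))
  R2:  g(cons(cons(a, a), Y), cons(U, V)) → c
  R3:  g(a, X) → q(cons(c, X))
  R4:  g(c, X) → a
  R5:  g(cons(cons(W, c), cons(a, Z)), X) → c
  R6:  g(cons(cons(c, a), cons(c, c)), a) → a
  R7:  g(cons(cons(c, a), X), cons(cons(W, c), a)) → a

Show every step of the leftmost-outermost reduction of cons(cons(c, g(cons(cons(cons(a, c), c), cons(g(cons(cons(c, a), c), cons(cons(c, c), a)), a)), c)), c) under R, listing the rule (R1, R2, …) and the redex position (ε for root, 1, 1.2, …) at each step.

cons(cons(c, c), c)

1. cons(cons(c, g(cons(cons(cons(a, c), c), cons(g(cons(cons(c, a), c), cons(cons(c, c), a)), a)), c)), c)  →  cons(cons(c, g(cons(cons(cons(a, c), c), cons(a, a)), c)), c)   [R7 at 1.2.1.2.1]
2. cons(cons(c, g(cons(cons(cons(a, c), c), cons(a, a)), c)), c)  →  cons(cons(c, c), c)   [R5 at 1.2]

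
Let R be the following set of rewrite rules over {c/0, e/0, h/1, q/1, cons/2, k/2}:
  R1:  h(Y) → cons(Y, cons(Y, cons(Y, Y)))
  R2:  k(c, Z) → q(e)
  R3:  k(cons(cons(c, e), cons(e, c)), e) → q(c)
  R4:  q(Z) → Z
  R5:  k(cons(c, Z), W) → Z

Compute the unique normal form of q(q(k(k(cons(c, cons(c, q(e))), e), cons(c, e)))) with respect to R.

1. q(q(k(k(cons(c, cons(c, q(e))), e), cons(c, e))))  →  q(k(k(cons(c, cons(c, q(e))), e), cons(c, e)))   [R4 at ε]
2. q(k(k(cons(c, cons(c, q(e))), e), cons(c, e)))  →  k(k(cons(c, cons(c, q(e))), e), cons(c, e))   [R4 at ε]
3. k(k(cons(c, cons(c, q(e))), e), cons(c, e))  →  k(cons(c, q(e)), cons(c, e))   [R5 at 1]
4. k(cons(c, q(e)), cons(c, e))  →  q(e)   [R5 at ε]
5. q(e)  →  e   [R4 at ε]

e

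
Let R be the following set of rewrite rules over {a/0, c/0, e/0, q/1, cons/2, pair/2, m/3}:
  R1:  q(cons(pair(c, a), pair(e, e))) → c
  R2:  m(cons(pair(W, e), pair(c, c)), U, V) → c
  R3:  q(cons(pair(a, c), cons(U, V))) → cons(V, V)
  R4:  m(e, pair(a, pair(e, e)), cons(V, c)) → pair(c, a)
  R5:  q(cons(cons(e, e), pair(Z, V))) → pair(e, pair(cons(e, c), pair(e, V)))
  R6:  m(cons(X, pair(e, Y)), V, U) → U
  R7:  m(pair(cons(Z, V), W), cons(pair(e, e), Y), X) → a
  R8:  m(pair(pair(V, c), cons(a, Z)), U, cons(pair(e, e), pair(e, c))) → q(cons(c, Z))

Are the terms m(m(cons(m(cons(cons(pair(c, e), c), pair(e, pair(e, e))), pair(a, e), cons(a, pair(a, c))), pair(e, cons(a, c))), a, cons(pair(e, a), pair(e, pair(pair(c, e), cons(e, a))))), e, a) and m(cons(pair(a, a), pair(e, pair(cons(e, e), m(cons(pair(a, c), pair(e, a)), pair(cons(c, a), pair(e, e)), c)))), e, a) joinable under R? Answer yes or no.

Reduce t₁ = m(m(cons(m(cons(cons(pair(c, e), c), pair(e, pair(e, e))), pair(a, e), cons(a, pair(a, c))), pair(e, cons(a, c))), a, cons(pair(e, a), pair(e, pair(pair(c, e), cons(e, a))))), e, a):
1. m(m(cons(m(cons(cons(pair(c, e), c), pair(e, pair(e, e))), pair(a, e), cons(a, pair(a, c))), pair(e, cons(a, c))), a, cons(pair(e, a), pair(e, pair(pair(c, e), cons(e, a))))), e, a)  →  m(cons(pair(e, a), pair(e, pair(pair(c, e), cons(e, a)))), e, a)   [R6 at 1]
2. m(cons(pair(e, a), pair(e, pair(pair(c, e), cons(e, a)))), e, a)  →  a   [R6 at ε]

Reduce t₂ = m(cons(pair(a, a), pair(e, pair(cons(e, e), m(cons(pair(a, c), pair(e, a)), pair(cons(c, a), pair(e, e)), c)))), e, a):
1. m(cons(pair(a, a), pair(e, pair(cons(e, e), m(cons(pair(a, c), pair(e, a)), pair(cons(c, a), pair(e, e)), c)))), e, a)  →  a   [R6 at ε]

yes — NF(t₁) = a, NF(t₂) = a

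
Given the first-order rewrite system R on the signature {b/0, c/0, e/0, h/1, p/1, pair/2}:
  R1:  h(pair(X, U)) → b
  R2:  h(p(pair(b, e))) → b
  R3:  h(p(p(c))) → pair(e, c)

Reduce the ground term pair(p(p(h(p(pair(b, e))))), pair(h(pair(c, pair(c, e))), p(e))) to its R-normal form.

pair(p(p(b)), pair(b, p(e)))

1. pair(p(p(h(p(pair(b, e))))), pair(h(pair(c, pair(c, e))), p(e)))  →  pair(p(p(b)), pair(h(pair(c, pair(c, e))), p(e)))   [R2 at 1.1.1]
2. pair(p(p(b)), pair(h(pair(c, pair(c, e))), p(e)))  →  pair(p(p(b)), pair(b, p(e)))   [R1 at 2.1]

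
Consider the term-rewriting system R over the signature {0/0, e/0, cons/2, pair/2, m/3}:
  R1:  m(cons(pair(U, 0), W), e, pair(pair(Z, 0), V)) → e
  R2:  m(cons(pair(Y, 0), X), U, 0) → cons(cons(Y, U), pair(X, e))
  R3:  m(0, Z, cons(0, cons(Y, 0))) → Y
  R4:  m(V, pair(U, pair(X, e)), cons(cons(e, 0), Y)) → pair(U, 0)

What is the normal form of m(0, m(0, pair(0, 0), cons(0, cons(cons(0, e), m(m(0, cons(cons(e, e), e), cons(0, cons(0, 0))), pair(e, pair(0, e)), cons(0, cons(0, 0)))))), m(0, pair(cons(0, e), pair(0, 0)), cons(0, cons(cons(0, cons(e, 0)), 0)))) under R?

1. m(0, m(0, pair(0, 0), cons(0, cons(cons(0, e), m(m(0, cons(cons(e, e), e), cons(0, cons(0, 0))), pair(e, pair(0, e)), cons(0, cons(0, 0)))))), m(0, pair(cons(0, e), pair(0, 0)), cons(0, cons(cons(0, cons(e, 0)), 0))))  →  m(0, m(0, pair(0, 0), cons(0, cons(cons(0, e), m(0, pair(e, pair(0, e)), cons(0, cons(0, 0)))))), m(0, pair(cons(0, e), pair(0, 0)), cons(0, cons(cons(0, cons(e, 0)), 0))))   [R3 at 2.3.2.2.1]
2. m(0, m(0, pair(0, 0), cons(0, cons(cons(0, e), m(0, pair(e, pair(0, e)), cons(0, cons(0, 0)))))), m(0, pair(cons(0, e), pair(0, 0)), cons(0, cons(cons(0, cons(e, 0)), 0))))  →  m(0, m(0, pair(0, 0), cons(0, cons(cons(0, e), 0))), m(0, pair(cons(0, e), pair(0, 0)), cons(0, cons(cons(0, cons(e, 0)), 0))))   [R3 at 2.3.2.2]
3. m(0, m(0, pair(0, 0), cons(0, cons(cons(0, e), 0))), m(0, pair(cons(0, e), pair(0, 0)), cons(0, cons(cons(0, cons(e, 0)), 0))))  →  m(0, cons(0, e), m(0, pair(cons(0, e), pair(0, 0)), cons(0, cons(cons(0, cons(e, 0)), 0))))   [R3 at 2]
4. m(0, cons(0, e), m(0, pair(cons(0, e), pair(0, 0)), cons(0, cons(cons(0, cons(e, 0)), 0))))  →  m(0, cons(0, e), cons(0, cons(e, 0)))   [R3 at 3]
5. m(0, cons(0, e), cons(0, cons(e, 0)))  →  e   [R3 at ε]

e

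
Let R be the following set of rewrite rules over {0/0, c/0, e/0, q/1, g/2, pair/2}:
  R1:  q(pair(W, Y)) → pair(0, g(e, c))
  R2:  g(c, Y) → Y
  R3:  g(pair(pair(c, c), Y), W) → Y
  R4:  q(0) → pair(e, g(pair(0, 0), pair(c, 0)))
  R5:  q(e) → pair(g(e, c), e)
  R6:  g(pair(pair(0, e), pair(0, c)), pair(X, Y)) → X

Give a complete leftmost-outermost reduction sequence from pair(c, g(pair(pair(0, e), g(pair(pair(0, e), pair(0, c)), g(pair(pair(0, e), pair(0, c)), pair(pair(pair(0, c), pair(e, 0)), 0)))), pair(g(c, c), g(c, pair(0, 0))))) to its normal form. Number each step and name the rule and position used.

pair(c, c)

1. pair(c, g(pair(pair(0, e), g(pair(pair(0, e), pair(0, c)), g(pair(pair(0, e), pair(0, c)), pair(pair(pair(0, c), pair(e, 0)), 0)))), pair(g(c, c), g(c, pair(0, 0)))))  →  pair(c, g(pair(pair(0, e), g(pair(pair(0, e), pair(0, c)), pair(pair(0, c), pair(e, 0)))), pair(g(c, c), g(c, pair(0, 0)))))   [R6 at 2.1.2.2]
2. pair(c, g(pair(pair(0, e), g(pair(pair(0, e), pair(0, c)), pair(pair(0, c), pair(e, 0)))), pair(g(c, c), g(c, pair(0, 0)))))  →  pair(c, g(pair(pair(0, e), pair(0, c)), pair(g(c, c), g(c, pair(0, 0)))))   [R6 at 2.1.2]
3. pair(c, g(pair(pair(0, e), pair(0, c)), pair(g(c, c), g(c, pair(0, 0)))))  →  pair(c, g(c, c))   [R6 at 2]
4. pair(c, g(c, c))  →  pair(c, c)   [R2 at 2]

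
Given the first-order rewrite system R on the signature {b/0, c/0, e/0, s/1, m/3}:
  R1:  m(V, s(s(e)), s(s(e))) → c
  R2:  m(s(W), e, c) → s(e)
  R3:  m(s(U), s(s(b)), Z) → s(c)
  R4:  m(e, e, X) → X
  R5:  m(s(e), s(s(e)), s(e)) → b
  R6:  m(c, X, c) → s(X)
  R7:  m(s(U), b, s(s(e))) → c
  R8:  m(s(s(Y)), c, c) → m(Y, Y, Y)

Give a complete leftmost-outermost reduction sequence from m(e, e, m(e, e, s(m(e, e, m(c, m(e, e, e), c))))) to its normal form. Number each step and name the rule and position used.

1. m(e, e, m(e, e, s(m(e, e, m(c, m(e, e, e), c)))))  →  m(e, e, s(m(e, e, m(c, m(e, e, e), c))))   [R4 at ε]
2. m(e, e, s(m(e, e, m(c, m(e, e, e), c))))  →  s(m(e, e, m(c, m(e, e, e), c)))   [R4 at ε]
3. s(m(e, e, m(c, m(e, e, e), c)))  →  s(m(c, m(e, e, e), c))   [R4 at 1]
4. s(m(c, m(e, e, e), c))  →  s(s(m(e, e, e)))   [R6 at 1]
5. s(s(m(e, e, e)))  →  s(s(e))   [R4 at 1.1]

s(s(e))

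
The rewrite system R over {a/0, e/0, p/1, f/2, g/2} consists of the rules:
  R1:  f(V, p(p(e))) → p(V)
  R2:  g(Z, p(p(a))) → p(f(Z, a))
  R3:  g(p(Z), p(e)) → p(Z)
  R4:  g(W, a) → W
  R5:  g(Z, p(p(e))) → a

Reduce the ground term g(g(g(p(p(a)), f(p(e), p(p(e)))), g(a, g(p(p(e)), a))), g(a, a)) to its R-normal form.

a

1. g(g(g(p(p(a)), f(p(e), p(p(e)))), g(a, g(p(p(e)), a))), g(a, a))  →  g(g(g(p(p(a)), p(p(e))), g(a, g(p(p(e)), a))), g(a, a))   [R1 at 1.1.2]
2. g(g(g(p(p(a)), p(p(e))), g(a, g(p(p(e)), a))), g(a, a))  →  g(g(a, g(a, g(p(p(e)), a))), g(a, a))   [R5 at 1.1]
3. g(g(a, g(a, g(p(p(e)), a))), g(a, a))  →  g(g(a, g(a, p(p(e)))), g(a, a))   [R4 at 1.2.2]
4. g(g(a, g(a, p(p(e)))), g(a, a))  →  g(g(a, a), g(a, a))   [R5 at 1.2]
5. g(g(a, a), g(a, a))  →  g(a, g(a, a))   [R4 at 1]
6. g(a, g(a, a))  →  g(a, a)   [R4 at 2]
7. g(a, a)  →  a   [R4 at ε]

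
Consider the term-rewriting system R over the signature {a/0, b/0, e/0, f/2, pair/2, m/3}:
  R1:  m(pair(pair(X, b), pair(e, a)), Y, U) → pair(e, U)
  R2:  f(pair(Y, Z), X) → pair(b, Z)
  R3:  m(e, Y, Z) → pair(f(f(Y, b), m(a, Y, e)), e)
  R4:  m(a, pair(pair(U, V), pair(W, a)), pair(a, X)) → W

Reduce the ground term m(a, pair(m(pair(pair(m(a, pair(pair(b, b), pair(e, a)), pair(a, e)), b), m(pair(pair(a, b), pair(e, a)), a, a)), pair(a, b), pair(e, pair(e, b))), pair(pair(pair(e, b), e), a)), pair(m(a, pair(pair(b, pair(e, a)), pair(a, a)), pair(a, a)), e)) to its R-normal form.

1. m(a, pair(m(pair(pair(m(a, pair(pair(b, b), pair(e, a)), pair(a, e)), b), m(pair(pair(a, b), pair(e, a)), a, a)), pair(a, b), pair(e, pair(e, b))), pair(pair(pair(e, b), e), a)), pair(m(a, pair(pair(b, pair(e, a)), pair(a, a)), pair(a, a)), e))  →  m(a, pair(m(pair(pair(e, b), m(pair(pair(a, b), pair(e, a)), a, a)), pair(a, b), pair(e, pair(e, b))), pair(pair(pair(e, b), e), a)), pair(m(a, pair(pair(b, pair(e, a)), pair(a, a)), pair(a, a)), e))   [R4 at 2.1.1.1.1]
2. m(a, pair(m(pair(pair(e, b), m(pair(pair(a, b), pair(e, a)), a, a)), pair(a, b), pair(e, pair(e, b))), pair(pair(pair(e, b), e), a)), pair(m(a, pair(pair(b, pair(e, a)), pair(a, a)), pair(a, a)), e))  →  m(a, pair(m(pair(pair(e, b), pair(e, a)), pair(a, b), pair(e, pair(e, b))), pair(pair(pair(e, b), e), a)), pair(m(a, pair(pair(b, pair(e, a)), pair(a, a)), pair(a, a)), e))   [R1 at 2.1.1.2]
3. m(a, pair(m(pair(pair(e, b), pair(e, a)), pair(a, b), pair(e, pair(e, b))), pair(pair(pair(e, b), e), a)), pair(m(a, pair(pair(b, pair(e, a)), pair(a, a)), pair(a, a)), e))  →  m(a, pair(pair(e, pair(e, pair(e, b))), pair(pair(pair(e, b), e), a)), pair(m(a, pair(pair(b, pair(e, a)), pair(a, a)), pair(a, a)), e))   [R1 at 2.1]
4. m(a, pair(pair(e, pair(e, pair(e, b))), pair(pair(pair(e, b), e), a)), pair(m(a, pair(pair(b, pair(e, a)), pair(a, a)), pair(a, a)), e))  →  m(a, pair(pair(e, pair(e, pair(e, b))), pair(pair(pair(e, b), e), a)), pair(a, e))   [R4 at 3.1]
5. m(a, pair(pair(e, pair(e, pair(e, b))), pair(pair(pair(e, b), e), a)), pair(a, e))  →  pair(pair(e, b), e)   [R4 at ε]

pair(pair(e, b), e)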